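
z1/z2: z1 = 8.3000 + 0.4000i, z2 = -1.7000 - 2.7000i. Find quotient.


Conjugate of z2 = -1.7000 + 2.7000i
Numerator: (8.3000 + 0.4000i)(-1.7000 + 2.7000i) = -15.1900 + 21.7300i
Denominator: (-1.7)^2 + (-2.7)^2 = 10.18
Result = (-15.1900 + 21.7300i)/10.18

-1.4921 + 2.1346i


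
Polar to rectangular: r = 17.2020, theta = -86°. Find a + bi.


a = 17.2020*cos(-86°) = 17.2020*0.06976 = 1.2000
b = 17.2020*sin(-86°) = 17.2020*(-0.997564) = -17.1601

1.2000 - 17.1601i


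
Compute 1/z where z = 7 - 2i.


|z|^2 = 49+4 = 53
1/z = (7 + 2i)/53

1/z = 0.1321 + 0.0377i


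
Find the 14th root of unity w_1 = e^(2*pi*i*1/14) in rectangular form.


Angle = 360*1/14 = 25.7143°
a = cos(25.7143°) = 0.9010
b = sin(25.7143°) = 0.4339

0.9010 + 0.4339i


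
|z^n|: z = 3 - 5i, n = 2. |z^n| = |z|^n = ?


|z| = sqrt(9+25) = sqrt(34) = 5.8310
|z^2| = |z|^2 = (sqrt(34))^2 = 34

|z^2| = 34


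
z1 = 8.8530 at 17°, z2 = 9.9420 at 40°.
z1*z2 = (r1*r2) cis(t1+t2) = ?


r = 8.8530 * 9.9420 = 88.0165
theta = 17° + 40° = 57° = 57° (mod 360)

88.0165 cis(57°)


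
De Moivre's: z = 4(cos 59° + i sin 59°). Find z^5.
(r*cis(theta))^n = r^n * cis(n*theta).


r^5 = 4^5 = 1024
n*theta = 5*59° = 295° = 295° (mod 360)
a = 1024*cos(295°) = 432.7611
b = 1024*sin(295°) = -928.0592

1024 cis(295°) = 432.7611 - 928.0592i


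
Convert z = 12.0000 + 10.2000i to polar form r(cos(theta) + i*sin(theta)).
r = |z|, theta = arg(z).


r = sqrt(144+104.04) = sqrt(248.04) = 15.7493
theta = atan2(10.2, 12) = 40.3645 degrees

r = 15.7493, theta = 40.3645 degrees


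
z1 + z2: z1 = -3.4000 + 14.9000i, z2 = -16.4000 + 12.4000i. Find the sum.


Real: -3.4 - 16.4 = -19.8
Imag: 14.9 + 12.4 = 27.3

-19.8000 + 27.3000i


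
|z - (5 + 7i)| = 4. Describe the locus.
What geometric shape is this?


|z - z0| = r is a circle with center z0 and radius r.
Center = (5, 7), radius = 4

Circle with center (5, 7) and radius 4


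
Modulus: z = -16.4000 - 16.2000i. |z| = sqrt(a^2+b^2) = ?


|z| = sqrt((-16.4)^2 + (-16.2)^2) = sqrt(268.96 + 262.44) = sqrt(531.4) = 23.0521

|z| = 23.0521


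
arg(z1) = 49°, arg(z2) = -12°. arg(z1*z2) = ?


arg(z1*z2) = 49° - 12° = 37°
Normalized to (-180°, 180°]: 37°

37°


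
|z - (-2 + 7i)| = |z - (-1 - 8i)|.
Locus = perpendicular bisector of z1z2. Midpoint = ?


Equal distances means the locus is the perpendicular bisector of z1 and z2.
Midpoint = ((-2+(-1))/2, (7+(-8))/2) = (-1.5000, -0.5000)

Perpendicular bisector through (-1.5000, -0.5000)


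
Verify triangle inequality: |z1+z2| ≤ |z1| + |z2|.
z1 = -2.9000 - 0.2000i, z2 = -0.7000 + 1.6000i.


|z1| = sqrt((-2.9)^2 + (-0.2)^2) = sqrt(8.45) = 2.9069
|z2| = sqrt((-0.7)^2 + 1.6^2) = sqrt(3.05) = 1.7464
z1+z2 = -3.6000 + 1.4000i
|z1+z2| = sqrt(14.92) = 3.8626
|z1|+|z2| = 2.9069 + 1.7464 = 4.6533

|z1+z2| = 3.8626 ≤ |z1|+|z2| = 4.6533 (verified)


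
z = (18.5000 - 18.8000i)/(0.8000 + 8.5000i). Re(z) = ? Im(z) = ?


Multiply by conjugate: (18.5000 - 18.8000i)(0.8000 - 8.5000i) / (0.8^2 + 8.5^2)
Numerator real = 18.5*0.8 - (18.8)*8.5 = -145
Numerator imag = -18.8*0.8 - 18.5*8.5 = -172.29
Denominator = 72.89
Re(z) = -145/72.89 = -1.9893
Im(z) = -172.29/72.89 = -2.3637

Re(z) = -1.9893, Im(z) = -2.3637


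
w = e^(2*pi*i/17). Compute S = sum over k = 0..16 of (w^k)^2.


The roots are w_k = w^k with w = e^(2*pi*i/17), and (w^k)^2 = (w^2)^k.
So S = 1 + u + u^2 + ... + u^(16) with u = w^2.
2 = 0*17 + 2, so 2 is not a multiple of 17: u = w^2 ≠ 1 (w is a primitive 17th root), while u^17 = (w^17)^2 = 1.
Geometric series: S = (1 - u^17)/(1 - u) = (1 - 1)/(1 - u) = 0

S = 0


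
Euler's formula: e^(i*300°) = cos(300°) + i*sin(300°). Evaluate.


cos(300°) = 0.5000
sin(300°) = -0.8660

e^(i*300°) = 0.5000 - 0.8660i


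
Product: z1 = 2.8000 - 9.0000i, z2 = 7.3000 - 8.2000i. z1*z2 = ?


Real = 2.8*7.3 - (-9)*(-8.2) = 20.44 - 73.8 = -53.36
Imag = 2.8*(-8.2) + 7.3*(-9) = -22.96 - (65.7) = -88.66

-53.3600 - 88.6600i


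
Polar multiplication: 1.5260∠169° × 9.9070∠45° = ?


r = 1.5260 * 9.9070 = 15.1181
theta = 169° + 45° = 214° = 214° (mod 360)

15.1181 cis(214°)


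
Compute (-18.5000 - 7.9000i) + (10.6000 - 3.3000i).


Real: -18.5 + 10.6 = -7.9
Imag: -7.9 - 3.3 = -11.2

-7.9000 - 11.2000i


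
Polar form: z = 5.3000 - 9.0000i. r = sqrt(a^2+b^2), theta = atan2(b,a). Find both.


r = sqrt(28.09+81) = sqrt(109.09) = 10.4446
theta = atan2(-9, 5.3) = -59.5066 degrees

r = 10.4446, theta = -59.5066 degrees


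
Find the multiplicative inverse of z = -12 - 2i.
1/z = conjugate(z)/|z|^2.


|z|^2 = 144+4 = 148
1/z = (-12 + 2i)/148

1/z = -0.0811 + 0.0135i


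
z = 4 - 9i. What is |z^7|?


|z| = sqrt(16+81) = sqrt(97) = 9.8489
|z^7| = |z|^7 = (sqrt(97))^7 = 97^3 * sqrt(97) = 912673*sqrt(97)

|z^7| = 912673*sqrt(97) ≈ 8988786.5965


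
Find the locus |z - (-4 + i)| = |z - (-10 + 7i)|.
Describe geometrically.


Equal distances means the locus is the perpendicular bisector of z1 and z2.
Midpoint = ((-4+(-10))/2, (1+7)/2) = (-7.0000, 4.0000)

Perpendicular bisector through (-7.0000, 4.0000)


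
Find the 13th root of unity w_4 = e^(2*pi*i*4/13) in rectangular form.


Angle = 360*4/13 = 110.7692°
a = cos(110.7692°) = -0.3546
b = sin(110.7692°) = 0.9350

-0.3546 + 0.9350i


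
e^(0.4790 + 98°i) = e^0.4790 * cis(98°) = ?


e^0.4790 = 1.61446
cos(98°) = -0.1392
sin(98°) = 0.990268
Real = 1.61446*(-0.1392) = -0.2247
Imag = 1.61446*0.990268 = 1.5987

-0.2247 + 1.5987i


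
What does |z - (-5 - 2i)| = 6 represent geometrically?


|z - z0| = r is a circle with center z0 and radius r.
Center = (-5, -2), radius = 6

Circle with center (-5, -2) and radius 6


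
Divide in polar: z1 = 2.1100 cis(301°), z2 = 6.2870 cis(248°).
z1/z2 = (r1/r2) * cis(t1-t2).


r = 2.1100 / 6.2870 = 0.3356
theta = 301° - 248° = 53° = 53° (mod 360)

0.3356 cis(53°)


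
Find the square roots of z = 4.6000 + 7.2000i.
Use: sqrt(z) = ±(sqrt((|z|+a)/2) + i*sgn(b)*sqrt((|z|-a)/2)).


|z| = sqrt(21.16+51.84) = 8.5440
sqrt((|z|+a)/2) = sqrt((8.5440+4.6)/2) = sqrt(6.5720) = 2.5636
sqrt((|z|-a)/2) = sqrt((8.5440-4.6)/2) = sqrt(1.9720) = 1.4043

±(2.5636 + 1.4043i) i.e. 2.5636 + 1.4043i and -2.5636 - 1.4043i


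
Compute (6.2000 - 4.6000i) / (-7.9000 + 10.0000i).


Conjugate of z2 = -7.9000 - 10.0000i
Numerator: (6.2000 - 4.6000i)(-7.9000 - 10.0000i) = -94.9800 - 25.6600i
Denominator: (-7.9)^2 + 10^2 = 162.41
Result = (-94.9800 - 25.6600i)/162.41

-0.5848 - 0.1580i


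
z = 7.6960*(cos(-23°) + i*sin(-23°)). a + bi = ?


a = 7.6960*cos(-23°) = 7.6960*0.9205 = 7.0842
b = 7.6960*sin(-23°) = 7.6960*(-0.39073) = -3.0071

7.0842 - 3.0071i


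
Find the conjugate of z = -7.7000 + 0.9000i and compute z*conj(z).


z_bar = -7.7000 - 0.9000i
z*z_bar = (-7.7)^2 + 0.9^2 = 59.29 + 0.81 = 60.1

z_bar = -7.7000 - 0.9000i, z*z_bar = 60.1


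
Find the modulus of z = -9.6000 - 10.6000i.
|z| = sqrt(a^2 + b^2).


|z| = sqrt((-9.6)^2 + (-10.6)^2) = sqrt(92.16 + 112.36) = sqrt(204.52) = 14.3010

|z| = 14.3010


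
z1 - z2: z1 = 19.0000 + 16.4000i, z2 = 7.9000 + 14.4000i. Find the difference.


Real: 19 - 7.9 = 11.1
Imag: 16.4 - 14.4 = 2

11.1000 + 2.0000i


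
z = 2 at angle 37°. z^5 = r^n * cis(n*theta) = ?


r^5 = 2^5 = 32
n*theta = 5*37° = 185° = 185° (mod 360)
a = 32*cos(185°) = -31.8782
b = 32*sin(185°) = -2.7890

32 cis(185°) = -31.8782 - 2.7890i


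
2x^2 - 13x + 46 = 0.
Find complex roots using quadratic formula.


disc = (-13)^2 - 4*2*46 = 169 - 368 = -199
sqrt(|disc|) = sqrt(199) = 14.1067
Real part = 13/(2*2) = 3.2500
Imag part = 14.1067/(2*2) = 3.5267

3.2500 ± 3.5267i


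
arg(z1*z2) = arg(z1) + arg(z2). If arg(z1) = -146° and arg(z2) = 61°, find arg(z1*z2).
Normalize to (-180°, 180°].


arg(z1*z2) = -146° + 61° = -85°
Normalized to (-180°, 180°]: -85°

-85°


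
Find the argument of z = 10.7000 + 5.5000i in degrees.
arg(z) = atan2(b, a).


Re = 10.7, Im = 5.5
arg = atan2(5.5, 10.7) = 27.2040 degrees

arg(z) = 27.2040 degrees


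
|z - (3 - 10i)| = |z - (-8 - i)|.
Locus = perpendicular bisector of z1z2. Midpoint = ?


Equal distances means the locus is the perpendicular bisector of z1 and z2.
Midpoint = ((3+(-8))/2, (-10+(-1))/2) = (-2.5000, -5.5000)

Perpendicular bisector through (-2.5000, -5.5000)


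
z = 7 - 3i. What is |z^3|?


|z| = sqrt(49+9) = sqrt(58) = 7.6158
|z^3| = |z|^3 = (sqrt(58))^3 = 58*sqrt(58)

|z^3| = 58*sqrt(58) ≈ 441.7148


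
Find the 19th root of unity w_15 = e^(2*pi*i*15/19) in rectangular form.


Angle = 360*15/19 = 284.2105°
a = cos(284.2105°) = 0.2455
b = sin(284.2105°) = -0.9694

0.2455 - 0.9694i


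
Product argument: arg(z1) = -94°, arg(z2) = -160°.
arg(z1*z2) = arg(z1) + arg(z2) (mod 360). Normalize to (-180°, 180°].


arg(z1*z2) = -94° - 160° = -254°
Normalized to (-180°, 180°]: 106°

106°


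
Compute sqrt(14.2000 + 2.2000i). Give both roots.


|z| = sqrt(201.64+4.84) = 14.3694
sqrt((|z|+a)/2) = sqrt((14.3694+14.2)/2) = sqrt(14.2847) = 3.7795
sqrt((|z|-a)/2) = sqrt((14.3694-14.2)/2) = sqrt(0.0847) = 0.2910

±(3.7795 + 0.2910i) i.e. 3.7795 + 0.2910i and -3.7795 - 0.2910i


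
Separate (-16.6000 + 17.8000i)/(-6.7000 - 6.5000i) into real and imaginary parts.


Multiply by conjugate: (-16.6000 + 17.8000i)(-6.7000 + 6.5000i) / ((-6.7)^2 + (-6.5)^2)
Numerator real = -16.6*(-6.7) + 17.8*(-6.5) = -4.48
Numerator imag = 17.8*(-6.7) - (-16.6)*(-6.5) = -227.16
Denominator = 87.14
Re(z) = -4.48/87.14 = -0.0514
Im(z) = -227.16/87.14 = -2.6068

Re(z) = -0.0514, Im(z) = -2.6068


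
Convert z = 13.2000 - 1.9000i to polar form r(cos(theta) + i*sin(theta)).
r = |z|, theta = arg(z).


r = sqrt(174.24+3.61) = sqrt(177.85) = 13.3360
theta = atan2(-1.9, 13.2) = -8.1909 degrees

r = 13.3360, theta = -8.1909 degrees


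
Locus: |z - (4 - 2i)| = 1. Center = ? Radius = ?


|z - z0| = r is a circle with center z0 and radius r.
Center = (4, -2), radius = 1

Circle with center (4, -2) and radius 1


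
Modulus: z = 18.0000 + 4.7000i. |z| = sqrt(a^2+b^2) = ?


|z| = sqrt(18^2 + 4.7^2) = sqrt(324 + 22.09) = sqrt(346.09) = 18.6035

|z| = 18.6035


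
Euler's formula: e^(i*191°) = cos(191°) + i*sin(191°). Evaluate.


cos(191°) = -0.9816
sin(191°) = -0.1908

e^(i*191°) = -0.9816 - 0.1908i


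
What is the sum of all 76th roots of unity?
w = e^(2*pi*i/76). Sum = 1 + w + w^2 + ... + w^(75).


The sum of all 76th roots of unity is 0.
Geometric series: (1 - w^76)/(1 - w) = (1-1)/(1-w) = 0 since w^76 = 1, w ≠ 1.
Alternatively: coefficient of z^75 in z^76 - 1 is 0.

0


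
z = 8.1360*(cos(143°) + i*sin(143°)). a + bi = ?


a = 8.1360*cos(143°) = 8.1360*(-0.79864) = -6.4977
b = 8.1360*sin(143°) = 8.1360*0.60182 = 4.8964

-6.4977 + 4.8964i


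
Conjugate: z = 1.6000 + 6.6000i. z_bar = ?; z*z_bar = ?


z_bar = 1.6000 - 6.6000i
z*z_bar = 1.6^2 + 6.6^2 = 2.56 + 43.56 = 46.12

z_bar = 1.6000 - 6.6000i, z*z_bar = 46.12


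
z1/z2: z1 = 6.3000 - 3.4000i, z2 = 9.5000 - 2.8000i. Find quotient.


Conjugate of z2 = 9.5000 + 2.8000i
Numerator: (6.3000 - 3.4000i)(9.5000 + 2.8000i) = 69.3700 - 14.6600i
Denominator: 9.5^2 + (-2.8)^2 = 98.09
Result = (69.3700 - 14.6600i)/98.09

0.7072 - 0.1495i


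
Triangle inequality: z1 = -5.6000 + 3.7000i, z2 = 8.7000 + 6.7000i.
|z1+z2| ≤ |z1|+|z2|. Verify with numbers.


|z1| = sqrt((-5.6)^2 + 3.7^2) = sqrt(45.05) = 6.7119
|z2| = sqrt(8.7^2 + 6.7^2) = sqrt(120.58) = 10.9809
z1+z2 = 3.1000 + 10.4000i
|z1+z2| = sqrt(117.77) = 10.8522
|z1|+|z2| = 6.7119 + 10.9809 = 17.6928

|z1+z2| = 10.8522 ≤ |z1|+|z2| = 17.6928 (verified)


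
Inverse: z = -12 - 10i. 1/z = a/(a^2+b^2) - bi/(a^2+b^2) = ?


|z|^2 = 144+100 = 244
1/z = (-12 + 10i)/244

1/z = -0.0492 + 0.0410i


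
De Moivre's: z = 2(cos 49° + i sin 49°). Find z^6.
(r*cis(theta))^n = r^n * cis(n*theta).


r^6 = 2^6 = 64
n*theta = 6*49° = 294° = 294° (mod 360)
a = 64*cos(294°) = 26.0311
b = 64*sin(294°) = -58.4669

64 cis(294°) = 26.0311 - 58.4669i


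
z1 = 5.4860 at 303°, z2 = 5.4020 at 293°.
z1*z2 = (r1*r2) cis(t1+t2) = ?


r = 5.4860 * 5.4020 = 29.6354
theta = 303° + 293° = 596° = 236° (mod 360)

29.6354 cis(236°)


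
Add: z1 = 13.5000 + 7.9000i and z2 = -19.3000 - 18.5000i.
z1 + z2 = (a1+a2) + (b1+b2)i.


Real: 13.5 - 19.3 = -5.8
Imag: 7.9 - 18.5 = -10.6

-5.8000 - 10.6000i


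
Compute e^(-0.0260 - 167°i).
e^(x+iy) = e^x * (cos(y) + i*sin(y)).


e^-0.0260 = 0.9743
cos(-167°) = -0.9744
sin(-167°) = -0.225
Real = 0.9743*(-0.9744) = -0.9494
Imag = 0.9743*(-0.225) = -0.2192

-0.9494 - 0.2192i


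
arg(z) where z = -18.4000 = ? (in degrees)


Re = -18.4, Im = 0
arg = atan2(0, -18.4) = 180.0000 degrees

arg(z) = 180.0000 degrees


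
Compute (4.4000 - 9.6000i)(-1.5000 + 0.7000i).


Real = 4.4*(-1.5) - (-9.6)*0.7 = -6.6 - (-6.72) = 0.12
Imag = 4.4*0.7 - (1.5)*(-9.6) = 3.08 + 14.4 = 17.48

0.1200 + 17.4800i


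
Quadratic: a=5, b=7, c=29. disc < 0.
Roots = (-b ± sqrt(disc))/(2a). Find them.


disc = 7^2 - 4*5*29 = 49 - 580 = -531
sqrt(|disc|) = sqrt(531) = 23.0434
Real part = -7/(2*5) = -0.7000
Imag part = 23.0434/(2*5) = 2.3043

-0.7000 ± 2.3043i


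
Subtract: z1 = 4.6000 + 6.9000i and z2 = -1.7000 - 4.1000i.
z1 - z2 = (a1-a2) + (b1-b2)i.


Real: 4.6 + 1.7 = 6.3
Imag: 6.9 + 4.1 = 11

6.3000 + 11.0000i


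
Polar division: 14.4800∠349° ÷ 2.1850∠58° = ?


r = 14.4800 / 2.1850 = 6.6270
theta = 349° - 58° = 291° = 291° (mod 360)

6.6270 cis(291°)


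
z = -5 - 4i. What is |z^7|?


|z| = sqrt(25+16) = sqrt(41) = 6.4031
|z^7| = |z|^7 = (sqrt(41))^7 = 41^3 * sqrt(41) = 68921*sqrt(41)

|z^7| = 68921*sqrt(41) ≈ 441309.7256


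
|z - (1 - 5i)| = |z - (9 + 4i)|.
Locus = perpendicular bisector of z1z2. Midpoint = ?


Equal distances means the locus is the perpendicular bisector of z1 and z2.
Midpoint = ((1+9)/2, (-5+4)/2) = (5.0000, -0.5000)

Perpendicular bisector through (5.0000, -0.5000)


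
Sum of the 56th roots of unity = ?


The sum of all 56th roots of unity is 0.
Geometric series: (1 - w^56)/(1 - w) = (1-1)/(1-w) = 0 since w^56 = 1, w ≠ 1.
Alternatively: coefficient of z^55 in z^56 - 1 is 0.

0


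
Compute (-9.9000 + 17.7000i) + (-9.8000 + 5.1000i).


Real: -9.9 - 9.8 = -19.7
Imag: 17.7 + 5.1 = 22.8

-19.7000 + 22.8000i


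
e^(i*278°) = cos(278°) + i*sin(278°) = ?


cos(278°) = 0.1392
sin(278°) = -0.9903

e^(i*278°) = 0.1392 - 0.9903i


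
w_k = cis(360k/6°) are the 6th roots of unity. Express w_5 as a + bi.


Angle = 360*5/6 = 300°
a = cos(300°) = 0.5000
b = sin(300°) = -0.8660

0.5000 - 0.8660i


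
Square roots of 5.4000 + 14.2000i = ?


|z| = sqrt(29.16+201.64) = 15.1921
sqrt((|z|+a)/2) = sqrt((15.1921+5.4)/2) = sqrt(10.2961) = 3.2087
sqrt((|z|-a)/2) = sqrt((15.1921-5.4)/2) = sqrt(4.8961) = 2.2127

±(3.2087 + 2.2127i) i.e. 3.2087 + 2.2127i and -3.2087 - 2.2127i


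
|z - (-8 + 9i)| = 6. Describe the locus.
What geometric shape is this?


|z - z0| = r is a circle with center z0 and radius r.
Center = (-8, 9), radius = 6

Circle with center (-8, 9) and radius 6


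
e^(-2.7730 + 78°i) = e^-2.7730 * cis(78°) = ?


e^-2.7730 = 0.0625
cos(78°) = 0.2079
sin(78°) = 0.9781
Real = 0.0625*0.2079 = 0.0130
Imag = 0.0625*0.9781 = 0.0611

0.0130 + 0.0611i


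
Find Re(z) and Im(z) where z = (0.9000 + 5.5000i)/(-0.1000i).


Multiply by conjugate: (0.9000 + 5.5000i)(0.1000i) / (0^2 + (-0.1)^2)
Numerator real = 0.9*0 + 5.5*(-0.1) = -0.55
Numerator imag = 5.5*0 - 0.9*(-0.1) = 0.09
Denominator = 0.01
Re(z) = -0.55/0.01 = -55.0000
Im(z) = 0.09/0.01 = 9.0000

Re(z) = -55.0000, Im(z) = 9.0000


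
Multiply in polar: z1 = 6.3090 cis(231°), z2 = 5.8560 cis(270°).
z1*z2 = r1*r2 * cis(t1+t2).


r = 6.3090 * 5.8560 = 36.9455
theta = 231° + 270° = 501° = 141° (mod 360)

36.9455 cis(141°)


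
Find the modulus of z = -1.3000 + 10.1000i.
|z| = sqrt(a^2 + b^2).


|z| = sqrt((-1.3)^2 + 10.1^2) = sqrt(1.69 + 102.01) = sqrt(103.7) = 10.1833

|z| = 10.1833


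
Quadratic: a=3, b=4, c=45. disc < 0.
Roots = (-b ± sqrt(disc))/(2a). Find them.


disc = 4^2 - 4*3*45 = 16 - 540 = -524
sqrt(|disc|) = sqrt(524) = 22.8910
Real part = -4/(2*3) = -0.6667
Imag part = 22.8910/(2*3) = 3.8152

-0.6667 ± 3.8152i


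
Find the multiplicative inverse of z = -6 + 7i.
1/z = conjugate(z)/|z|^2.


|z|^2 = 36+49 = 85
1/z = (-6 - 7i)/85

1/z = -0.0706 - 0.0824i


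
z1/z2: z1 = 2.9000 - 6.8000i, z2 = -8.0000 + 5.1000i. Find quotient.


Conjugate of z2 = -8.0000 - 5.1000i
Numerator: (2.9000 - 6.8000i)(-8.0000 - 5.1000i) = -57.8800 + 39.6100i
Denominator: (-8)^2 + 5.1^2 = 90.01
Result = (-57.8800 + 39.6100i)/90.01

-0.6430 + 0.4401i


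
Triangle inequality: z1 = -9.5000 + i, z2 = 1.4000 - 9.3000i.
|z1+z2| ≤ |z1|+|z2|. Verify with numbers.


|z1| = sqrt((-9.5)^2 + 1^2) = sqrt(91.25) = 9.5525
|z2| = sqrt(1.4^2 + (-9.3)^2) = sqrt(88.45) = 9.4048
z1+z2 = -8.1000 - 8.3000i
|z1+z2| = sqrt(134.5) = 11.5974
|z1|+|z2| = 9.5525 + 9.4048 = 18.9573

|z1+z2| = 11.5974 ≤ |z1|+|z2| = 18.9573 (verified)


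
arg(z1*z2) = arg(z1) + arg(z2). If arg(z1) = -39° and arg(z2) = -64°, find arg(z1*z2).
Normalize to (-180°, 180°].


arg(z1*z2) = -39° - 64° = -103°
Normalized to (-180°, 180°]: -103°

-103°


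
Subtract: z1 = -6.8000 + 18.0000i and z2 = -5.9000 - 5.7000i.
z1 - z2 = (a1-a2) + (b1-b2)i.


Real: -6.8 + 5.9 = -0.9
Imag: 18 + 5.7 = 23.7

-0.9000 + 23.7000i


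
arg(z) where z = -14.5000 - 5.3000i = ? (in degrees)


Re = -14.5, Im = -5.3
arg = atan2(-5.3, -14.5) = -159.9218 degrees

arg(z) = -159.9218 degrees


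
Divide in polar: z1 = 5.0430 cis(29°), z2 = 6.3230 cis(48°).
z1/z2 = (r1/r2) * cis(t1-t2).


r = 5.0430 / 6.3230 = 0.7976
theta = 29° - 48° = -19° = 341° (mod 360)

0.7976 cis(341°)


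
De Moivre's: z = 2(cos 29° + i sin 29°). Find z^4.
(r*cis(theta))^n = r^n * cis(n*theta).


r^4 = 2^4 = 16
n*theta = 4*29° = 116° = 116° (mod 360)
a = 16*cos(116°) = -7.0139
b = 16*sin(116°) = 14.3807

16 cis(116°) = -7.0139 + 14.3807i


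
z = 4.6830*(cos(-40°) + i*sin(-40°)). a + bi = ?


a = 4.6830*cos(-40°) = 4.6830*0.76604 = 3.5874
b = 4.6830*sin(-40°) = 4.6830*(-0.6428) = -3.0102

3.5874 - 3.0102i


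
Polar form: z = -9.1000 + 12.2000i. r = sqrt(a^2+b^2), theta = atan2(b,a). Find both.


r = sqrt(82.81+148.84) = sqrt(231.65) = 15.2201
theta = atan2(12.2, -9.1) = 126.7193 degrees

r = 15.2201, theta = 126.7193 degrees


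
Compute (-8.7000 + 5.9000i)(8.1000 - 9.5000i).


Real = -8.7*8.1 - 5.9*(-9.5) = -70.47 - (-56.05) = -14.42
Imag = -8.7*(-9.5) + 8.1*5.9 = 82.65 + 47.79 = 130.44

-14.4200 + 130.4400i


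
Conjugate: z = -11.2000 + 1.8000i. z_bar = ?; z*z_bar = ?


z_bar = -11.2000 - 1.8000i
z*z_bar = (-11.2)^2 + 1.8^2 = 125.44 + 3.24 = 128.68

z_bar = -11.2000 - 1.8000i, z*z_bar = 128.68


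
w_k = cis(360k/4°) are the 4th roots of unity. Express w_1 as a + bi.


Angle = 360*1/4 = 90°
a = cos(90°) = 0
b = sin(90°) = 1.0000

0 + 1.0000i


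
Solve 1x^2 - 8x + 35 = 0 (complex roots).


disc = (-8)^2 - 4*1*35 = 64 - 140 = -76
sqrt(|disc|) = sqrt(76) = 8.7178
Real part = 8/(2*1) = 4.0000
Imag part = 8.7178/(2*1) = 4.3589

4.0000 ± 4.3589i


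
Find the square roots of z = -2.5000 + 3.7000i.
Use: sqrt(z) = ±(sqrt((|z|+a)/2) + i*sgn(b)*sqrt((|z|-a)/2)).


|z| = sqrt(6.25+13.69) = 4.4654
sqrt((|z|+a)/2) = sqrt((4.4654+(-2.5))/2) = sqrt(0.9827) = 0.9913
sqrt((|z|-a)/2) = sqrt((4.4654-(-2.5))/2) = sqrt(3.4827) = 1.8662

±(0.9913 + 1.8662i) i.e. 0.9913 + 1.8662i and -0.9913 - 1.8662i


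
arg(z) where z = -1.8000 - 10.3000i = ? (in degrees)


Re = -1.8, Im = -10.3
arg = atan2(-10.3, -1.8) = -99.9128 degrees

arg(z) = -99.9128 degrees


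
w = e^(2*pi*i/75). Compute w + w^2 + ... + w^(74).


With w = e^(2*pi*i/75), all 75 of the 75th roots of unity w^0 = 1, w, ..., w^(74) sum to 0: 1 + w + ... + w^(74) = (1 - w^75)/(1 - w) = 0 since w^75 = 1, w ≠ 1.
Removing the root 1: w + w^2 + ... + w^(74) = 0 - 1 = -1

Sum = -1


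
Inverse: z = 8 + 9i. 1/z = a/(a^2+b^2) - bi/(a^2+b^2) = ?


|z|^2 = 64+81 = 145
1/z = (8 - 9i)/145

1/z = 0.0552 - 0.0621i


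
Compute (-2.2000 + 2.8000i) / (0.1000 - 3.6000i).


Conjugate of z2 = 0.1000 + 3.6000i
Numerator: (-2.2000 + 2.8000i)(0.1000 + 3.6000i) = -10.3000 - 7.6400i
Denominator: 0.1^2 + (-3.6)^2 = 12.97
Result = (-10.3000 - 7.6400i)/12.97

-0.7941 - 0.5891i


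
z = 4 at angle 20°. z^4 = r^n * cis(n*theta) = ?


r^4 = 4^4 = 256
n*theta = 4*20° = 80° = 80° (mod 360)
a = 256*cos(80°) = 44.4539
b = 256*sin(80°) = 252.1108

256 cis(80°) = 44.4539 + 252.1108i


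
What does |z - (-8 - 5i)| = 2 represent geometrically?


|z - z0| = r is a circle with center z0 and radius r.
Center = (-8, -5), radius = 2

Circle with center (-8, -5) and radius 2


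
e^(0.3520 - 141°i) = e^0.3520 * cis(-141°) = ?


e^0.3520 = 1.4219
cos(-141°) = -0.7771
sin(-141°) = -0.6293
Real = 1.4219*(-0.7771) = -1.1050
Imag = 1.4219*(-0.6293) = -0.8948

-1.1050 - 0.8948i


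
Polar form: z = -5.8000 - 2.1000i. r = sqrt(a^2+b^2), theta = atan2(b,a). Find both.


r = sqrt(33.64+4.41) = sqrt(38.05) = 6.1685
theta = atan2(-2.1, -5.8) = -160.0963 degrees

r = 6.1685, theta = -160.0963 degrees


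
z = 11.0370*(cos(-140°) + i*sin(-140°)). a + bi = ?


a = 11.0370*cos(-140°) = 11.0370*(-0.76604) = -8.4548
b = 11.0370*sin(-140°) = 11.0370*(-0.6427876) = -7.0944

-8.4548 - 7.0944i


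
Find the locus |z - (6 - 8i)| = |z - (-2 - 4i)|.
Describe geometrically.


Equal distances means the locus is the perpendicular bisector of z1 and z2.
Midpoint = ((6+(-2))/2, (-8+(-4))/2) = (2.0000, -6.0000)

Perpendicular bisector through (2.0000, -6.0000)


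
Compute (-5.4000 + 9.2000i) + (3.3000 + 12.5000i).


Real: -5.4 + 3.3 = -2.1
Imag: 9.2 + 12.5 = 21.7

-2.1000 + 21.7000i


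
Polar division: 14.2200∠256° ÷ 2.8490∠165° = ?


r = 14.2200 / 2.8490 = 4.9912
theta = 256° - 165° = 91° = 91° (mod 360)

4.9912 cis(91°)


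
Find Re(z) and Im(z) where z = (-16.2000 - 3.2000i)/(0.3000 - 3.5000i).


Multiply by conjugate: (-16.2000 - 3.2000i)(0.3000 + 3.5000i) / (0.3^2 + (-3.5)^2)
Numerator real = -16.2*0.3 - (3.2)*(-3.5) = 6.34
Numerator imag = -3.2*0.3 - (-16.2)*(-3.5) = -57.66
Denominator = 12.34
Re(z) = 6.34/12.34 = 0.5138
Im(z) = -57.66/12.34 = -4.6726

Re(z) = 0.5138, Im(z) = -4.6726


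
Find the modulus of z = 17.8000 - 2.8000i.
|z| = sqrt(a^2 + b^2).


|z| = sqrt(17.8^2 + (-2.8)^2) = sqrt(316.84 + 7.84) = sqrt(324.68) = 18.0189

|z| = 18.0189


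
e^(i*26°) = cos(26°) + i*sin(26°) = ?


cos(26°) = 0.8988
sin(26°) = 0.4384

e^(i*26°) = 0.8988 + 0.4384i


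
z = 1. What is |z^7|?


|z| = sqrt(1+0) = sqrt(1) = 1
|z^7| = |z|^7 = 1^7 = 1

|z^7| = 1


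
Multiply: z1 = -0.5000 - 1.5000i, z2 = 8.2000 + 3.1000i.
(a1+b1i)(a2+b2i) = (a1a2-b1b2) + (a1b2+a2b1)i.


Real = -0.5*8.2 - (-1.5)*3.1 = -4.1 - (-4.65) = 0.55
Imag = -0.5*3.1 + 8.2*(-1.5) = -1.55 - (12.3) = -13.85

0.5500 - 13.8500i


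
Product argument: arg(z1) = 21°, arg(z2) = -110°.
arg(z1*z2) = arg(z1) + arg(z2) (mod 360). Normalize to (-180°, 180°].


arg(z1*z2) = 21° - 110° = -89°
Normalized to (-180°, 180°]: -89°

-89°


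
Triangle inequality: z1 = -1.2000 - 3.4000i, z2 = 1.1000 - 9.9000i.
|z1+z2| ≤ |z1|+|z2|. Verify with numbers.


|z1| = sqrt((-1.2)^2 + (-3.4)^2) = sqrt(13) = 3.6056
|z2| = sqrt(1.1^2 + (-9.9)^2) = sqrt(99.22) = 9.9609
z1+z2 = -0.1000 - 13.3000i
|z1+z2| = sqrt(176.9) = 13.3004
|z1|+|z2| = 3.6056 + 9.9609 = 13.5665

|z1+z2| = 13.3004 ≤ |z1|+|z2| = 13.5665 (verified)


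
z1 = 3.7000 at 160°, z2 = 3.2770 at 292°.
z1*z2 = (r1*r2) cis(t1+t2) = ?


r = 3.7000 * 3.2770 = 12.1249
theta = 160° + 292° = 452° = 92° (mod 360)

12.1249 cis(92°)


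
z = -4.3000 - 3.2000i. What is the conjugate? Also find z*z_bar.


z_bar = -4.3000 + 3.2000i
z*z_bar = (-4.3)^2 + (-3.2)^2 = 18.49 + 10.24 = 28.73

z_bar = -4.3000 + 3.2000i, z*z_bar = 28.73


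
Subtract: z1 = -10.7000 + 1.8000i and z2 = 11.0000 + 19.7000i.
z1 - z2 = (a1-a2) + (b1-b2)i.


Real: -10.7 - 11 = -21.7
Imag: 1.8 - 19.7 = -17.9

-21.7000 - 17.9000i


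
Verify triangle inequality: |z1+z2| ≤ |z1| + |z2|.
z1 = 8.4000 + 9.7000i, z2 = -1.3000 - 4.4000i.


|z1| = sqrt(8.4^2 + 9.7^2) = sqrt(164.65) = 12.8316
|z2| = sqrt((-1.3)^2 + (-4.4)^2) = sqrt(21.05) = 4.5880
z1+z2 = 7.1000 + 5.3000i
|z1+z2| = sqrt(78.5) = 8.8600
|z1|+|z2| = 12.8316 + 4.5880 = 17.4196

|z1+z2| = 8.8600 ≤ |z1|+|z2| = 17.4196 (verified)


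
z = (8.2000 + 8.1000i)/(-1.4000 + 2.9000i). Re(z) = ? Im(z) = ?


Multiply by conjugate: (8.2000 + 8.1000i)(-1.4000 - 2.9000i) / ((-1.4)^2 + 2.9^2)
Numerator real = 8.2*(-1.4) + 8.1*2.9 = 12.01
Numerator imag = 8.1*(-1.4) - 8.2*2.9 = -35.12
Denominator = 10.37
Re(z) = 12.01/10.37 = 1.1581
Im(z) = -35.12/10.37 = -3.3867

Re(z) = 1.1581, Im(z) = -3.3867


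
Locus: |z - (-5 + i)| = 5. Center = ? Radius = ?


|z - z0| = r is a circle with center z0 and radius r.
Center = (-5, 1), radius = 5

Circle with center (-5, 1) and radius 5


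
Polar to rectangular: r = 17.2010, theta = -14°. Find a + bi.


a = 17.2010*cos(-14°) = 17.2010*0.9703 = 16.6901
b = 17.2010*sin(-14°) = 17.2010*(-0.24192) = -4.1613

16.6901 - 4.1613i


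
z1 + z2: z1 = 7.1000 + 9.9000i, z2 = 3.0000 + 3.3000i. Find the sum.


Real: 7.1 + 3 = 10.1
Imag: 9.9 + 3.3 = 13.2

10.1000 + 13.2000i


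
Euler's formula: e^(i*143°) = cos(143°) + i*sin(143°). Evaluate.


cos(143°) = -0.7986
sin(143°) = 0.6018

e^(i*143°) = -0.7986 + 0.6018i


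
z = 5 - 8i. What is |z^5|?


|z| = sqrt(25+64) = sqrt(89) = 9.4340
|z^5| = |z|^5 = (sqrt(89))^5 = 89^2 * sqrt(89) = 7921*sqrt(89)

|z^5| = 7921*sqrt(89) ≈ 74726.5645


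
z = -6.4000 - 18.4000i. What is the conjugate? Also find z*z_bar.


z_bar = -6.4000 + 18.4000i
z*z_bar = (-6.4)^2 + (-18.4)^2 = 40.96 + 338.56 = 379.52

z_bar = -6.4000 + 18.4000i, z*z_bar = 379.52


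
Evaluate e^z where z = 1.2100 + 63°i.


e^1.2100 = 3.3535
cos(63°) = 0.454
sin(63°) = 0.891
Real = 3.3535*0.454 = 1.5225
Imag = 3.3535*0.891 = 2.9880

1.5225 + 2.9880i


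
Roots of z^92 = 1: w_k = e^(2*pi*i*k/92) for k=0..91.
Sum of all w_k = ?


The sum of all 92th roots of unity is 0.
Geometric series: (1 - w^92)/(1 - w) = (1-1)/(1-w) = 0 since w^92 = 1, w ≠ 1.
Alternatively: coefficient of z^91 in z^92 - 1 is 0.

0


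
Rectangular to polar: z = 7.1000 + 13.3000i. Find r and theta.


r = sqrt(50.41+176.89) = sqrt(227.3) = 15.0765
theta = atan2(13.3, 7.1) = 61.9052 degrees

r = 15.0765, theta = 61.9052 degrees


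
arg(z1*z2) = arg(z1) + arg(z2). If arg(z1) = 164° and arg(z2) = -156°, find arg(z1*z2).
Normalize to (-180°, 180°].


arg(z1*z2) = 164° - 156° = 8°
Normalized to (-180°, 180°]: 8°

8°


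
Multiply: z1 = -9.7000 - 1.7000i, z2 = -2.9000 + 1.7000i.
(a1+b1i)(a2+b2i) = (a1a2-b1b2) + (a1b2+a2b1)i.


Real = -9.7*(-2.9) - (-1.7)*1.7 = 28.13 - (-2.89) = 31.02
Imag = -9.7*1.7 - (2.9)*(-1.7) = -16.49 + 4.93 = -11.56

31.0200 - 11.5600i


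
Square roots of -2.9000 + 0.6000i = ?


|z| = sqrt(8.41+0.36) = 2.9614
sqrt((|z|+a)/2) = sqrt((2.9614+(-2.9))/2) = sqrt(0.0307) = 0.1752
sqrt((|z|-a)/2) = sqrt((2.9614-(-2.9))/2) = sqrt(2.9307) = 1.7119

±(0.1752 + 1.7119i) i.e. 0.1752 + 1.7119i and -0.1752 - 1.7119i


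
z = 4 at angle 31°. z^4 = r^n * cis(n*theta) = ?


r^4 = 4^4 = 256
n*theta = 4*31° = 124° = 124° (mod 360)
a = 256*cos(124°) = -143.1534
b = 256*sin(124°) = 212.2336

256 cis(124°) = -143.1534 + 212.2336i


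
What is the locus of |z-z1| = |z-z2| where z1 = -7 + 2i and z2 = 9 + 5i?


Equal distances means the locus is the perpendicular bisector of z1 and z2.
Midpoint = ((-7+9)/2, (2+5)/2) = (1.0000, 3.5000)

Perpendicular bisector through (1.0000, 3.5000)


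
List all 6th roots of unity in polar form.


The 6th roots of unity are cis(360k/6°) for k=0..5
Angle step = 360/6 = 60°
Primitive root: cis(60°)
Primitive root = 0.5000 + 0.8660i

6 roots at angles: 0°, 60°, 120°, 180°, 240°, 300°


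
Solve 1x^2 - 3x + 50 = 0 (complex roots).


disc = (-3)^2 - 4*1*50 = 9 - 200 = -191
sqrt(|disc|) = sqrt(191) = 13.8203
Real part = 3/(2*1) = 1.5000
Imag part = 13.8203/(2*1) = 6.9101

1.5000 ± 6.9101i


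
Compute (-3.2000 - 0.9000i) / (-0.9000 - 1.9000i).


Conjugate of z2 = -0.9000 + 1.9000i
Numerator: (-3.2000 - 0.9000i)(-0.9000 + 1.9000i) = 4.5900 - 5.2700i
Denominator: (-0.9)^2 + (-1.9)^2 = 4.42
Result = (4.5900 - 5.2700i)/4.42

1.0385 - 1.1923i


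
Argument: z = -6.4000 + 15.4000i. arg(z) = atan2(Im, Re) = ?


Re = -6.4, Im = 15.4
arg = atan2(15.4, -6.4) = 112.5670 degrees

arg(z) = 112.5670 degrees


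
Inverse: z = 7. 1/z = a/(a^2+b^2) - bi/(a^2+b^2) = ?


|z|^2 = 49+0 = 49
1/z = (7 - 0i)/49

1/z = 0.1429 + 0i


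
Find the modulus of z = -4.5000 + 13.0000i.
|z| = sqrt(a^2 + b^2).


|z| = sqrt((-4.5)^2 + 13^2) = sqrt(20.25 + 169) = sqrt(189.25) = 13.7568

|z| = 13.7568


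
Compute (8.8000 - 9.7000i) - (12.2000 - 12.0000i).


Real: 8.8 - 12.2 = -3.4
Imag: -9.7 + 12 = 2.3

-3.4000 + 2.3000i


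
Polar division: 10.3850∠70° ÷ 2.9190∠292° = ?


r = 10.3850 / 2.9190 = 3.5577
theta = 70° - 292° = -222° = 138° (mod 360)

3.5577 cis(138°)


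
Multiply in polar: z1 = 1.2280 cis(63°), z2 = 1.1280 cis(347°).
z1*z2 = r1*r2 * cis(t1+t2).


r = 1.2280 * 1.1280 = 1.3852
theta = 63° + 347° = 410° = 50° (mod 360)

1.3852 cis(50°)


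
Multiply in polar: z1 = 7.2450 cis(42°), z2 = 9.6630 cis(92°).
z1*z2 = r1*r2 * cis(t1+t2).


r = 7.2450 * 9.6630 = 70.0084
theta = 42° + 92° = 134° = 134° (mod 360)

70.0084 cis(134°)


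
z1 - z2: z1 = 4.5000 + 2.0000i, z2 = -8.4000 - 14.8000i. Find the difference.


Real: 4.5 + 8.4 = 12.9
Imag: 2 + 14.8 = 16.8

12.9000 + 16.8000i


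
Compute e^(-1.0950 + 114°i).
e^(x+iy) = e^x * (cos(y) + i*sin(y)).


e^-1.0950 = 0.3345
cos(114°) = -0.40674
sin(114°) = 0.9135
Real = 0.3345*(-0.40674) = -0.1361
Imag = 0.3345*0.9135 = 0.3056

-0.1361 + 0.3056i


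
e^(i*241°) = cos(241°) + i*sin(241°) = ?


cos(241°) = -0.4848
sin(241°) = -0.8746

e^(i*241°) = -0.4848 - 0.8746i


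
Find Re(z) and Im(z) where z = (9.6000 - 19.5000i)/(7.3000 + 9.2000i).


Multiply by conjugate: (9.6000 - 19.5000i)(7.3000 - 9.2000i) / (7.3^2 + 9.2^2)
Numerator real = 9.6*7.3 - (19.5)*9.2 = -109.32
Numerator imag = -19.5*7.3 - 9.6*9.2 = -230.67
Denominator = 137.93
Re(z) = -109.32/137.93 = -0.7926
Im(z) = -230.67/137.93 = -1.6724

Re(z) = -0.7926, Im(z) = -1.6724


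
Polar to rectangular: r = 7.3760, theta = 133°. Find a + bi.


a = 7.3760*cos(133°) = 7.3760*(-0.682) = -5.0304
b = 7.3760*sin(133°) = 7.3760*0.731354 = 5.3945

-5.0304 + 5.3945i


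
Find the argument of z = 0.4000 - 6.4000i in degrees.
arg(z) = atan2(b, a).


Re = 0.4, Im = -6.4
arg = atan2(-6.4, 0.4) = -86.4237 degrees

arg(z) = -86.4237 degrees


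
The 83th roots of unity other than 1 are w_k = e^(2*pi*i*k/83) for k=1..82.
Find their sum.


With w = e^(2*pi*i/83), all 83 of the 83th roots of unity w^0 = 1, w, ..., w^(82) sum to 0: 1 + w + ... + w^(82) = (1 - w^83)/(1 - w) = 0 since w^83 = 1, w ≠ 1.
Removing the root 1: w + w^2 + ... + w^(82) = 0 - 1 = -1

Sum = -1


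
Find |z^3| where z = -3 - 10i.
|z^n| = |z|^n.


|z| = sqrt(9+100) = sqrt(109) = 10.4403
|z^3| = |z|^3 = (sqrt(109))^3 = 109*sqrt(109)

|z^3| = 109*sqrt(109) ≈ 1137.9934


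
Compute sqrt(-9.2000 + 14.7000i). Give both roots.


|z| = sqrt(84.64+216.09) = 17.3416
sqrt((|z|+a)/2) = sqrt((17.3416+(-9.2))/2) = sqrt(4.0708) = 2.0176
sqrt((|z|-a)/2) = sqrt((17.3416-(-9.2))/2) = sqrt(13.2708) = 3.6429

±(2.0176 + 3.6429i) i.e. 2.0176 + 3.6429i and -2.0176 - 3.6429i


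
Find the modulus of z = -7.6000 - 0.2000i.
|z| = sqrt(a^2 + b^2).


|z| = sqrt((-7.6)^2 + (-0.2)^2) = sqrt(57.76 + 0.04) = sqrt(57.8) = 7.6026

|z| = 7.6026


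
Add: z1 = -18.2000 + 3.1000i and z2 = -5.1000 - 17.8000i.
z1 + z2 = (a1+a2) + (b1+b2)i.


Real: -18.2 - 5.1 = -23.3
Imag: 3.1 - 17.8 = -14.7

-23.3000 - 14.7000i


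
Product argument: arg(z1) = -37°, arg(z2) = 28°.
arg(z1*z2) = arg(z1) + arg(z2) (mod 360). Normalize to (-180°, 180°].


arg(z1*z2) = -37° + 28° = -9°
Normalized to (-180°, 180°]: -9°

-9°


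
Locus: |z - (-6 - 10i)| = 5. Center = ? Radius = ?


|z - z0| = r is a circle with center z0 and radius r.
Center = (-6, -10), radius = 5

Circle with center (-6, -10) and radius 5


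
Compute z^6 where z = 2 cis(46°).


r^6 = 2^6 = 64
n*theta = 6*46° = 276° = 276° (mod 360)
a = 64*cos(276°) = 6.6898
b = 64*sin(276°) = -63.6494

64 cis(276°) = 6.6898 - 63.6494i


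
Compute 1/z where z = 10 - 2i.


|z|^2 = 100+4 = 104
1/z = (10 + 2i)/104

1/z = 0.0962 + 0.0192i


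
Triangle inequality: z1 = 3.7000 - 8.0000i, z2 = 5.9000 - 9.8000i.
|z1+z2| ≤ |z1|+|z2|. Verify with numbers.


|z1| = sqrt(3.7^2 + (-8)^2) = sqrt(77.69) = 8.8142
|z2| = sqrt(5.9^2 + (-9.8)^2) = sqrt(130.85) = 11.4390
z1+z2 = 9.6000 - 17.8000i
|z1+z2| = sqrt(409) = 20.2237
|z1|+|z2| = 8.8142 + 11.4390 = 20.2532

|z1+z2| = 20.2237 ≤ |z1|+|z2| = 20.2532 (verified)


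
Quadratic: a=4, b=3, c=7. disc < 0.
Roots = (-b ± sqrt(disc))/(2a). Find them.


disc = 3^2 - 4*4*7 = 9 - 112 = -103
sqrt(|disc|) = sqrt(103) = 10.1489
Real part = -3/(2*4) = -0.3750
Imag part = 10.1489/(2*4) = 1.2686

-0.3750 ± 1.2686i


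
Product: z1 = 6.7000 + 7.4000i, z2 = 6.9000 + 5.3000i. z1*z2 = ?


Real = 6.7*6.9 - 7.4*5.3 = 46.23 - 39.22 = 7.01
Imag = 6.7*5.3 + 6.9*7.4 = 35.51 + 51.06 = 86.57

7.0100 + 86.5700i


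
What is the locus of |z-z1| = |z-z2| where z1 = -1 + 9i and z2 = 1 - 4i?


Equal distances means the locus is the perpendicular bisector of z1 and z2.
Midpoint = ((-1+1)/2, (9+(-4))/2) = (0, 2.5000)

Perpendicular bisector through (0, 2.5000)


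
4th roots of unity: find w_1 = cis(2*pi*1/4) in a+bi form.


Angle = 360*1/4 = 90°
a = cos(90°) = 0
b = sin(90°) = 1.0000

0 + 1.0000i


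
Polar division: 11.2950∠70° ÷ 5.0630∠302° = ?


r = 11.2950 / 5.0630 = 2.2309
theta = 70° - 302° = -232° = 128° (mod 360)

2.2309 cis(128°)


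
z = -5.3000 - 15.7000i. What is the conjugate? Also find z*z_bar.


z_bar = -5.3000 + 15.7000i
z*z_bar = (-5.3)^2 + (-15.7)^2 = 28.09 + 246.49 = 274.58

z_bar = -5.3000 + 15.7000i, z*z_bar = 274.58


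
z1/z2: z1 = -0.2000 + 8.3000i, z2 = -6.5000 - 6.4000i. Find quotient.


Conjugate of z2 = -6.5000 + 6.4000i
Numerator: (-0.2000 + 8.3000i)(-6.5000 + 6.4000i) = -51.8200 - 55.2300i
Denominator: (-6.5)^2 + (-6.4)^2 = 83.21
Result = (-51.8200 - 55.2300i)/83.21

-0.6228 - 0.6637i


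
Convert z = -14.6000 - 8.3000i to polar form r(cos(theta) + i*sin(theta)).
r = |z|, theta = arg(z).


r = sqrt(213.16+68.89) = sqrt(282.05) = 16.7943
theta = atan2(-8.3, -14.6) = -150.3821 degrees

r = 16.7943, theta = -150.3821 degrees


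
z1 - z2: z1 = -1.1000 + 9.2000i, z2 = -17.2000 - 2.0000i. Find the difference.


Real: -1.1 + 17.2 = 16.1
Imag: 9.2 + 2 = 11.2

16.1000 + 11.2000i


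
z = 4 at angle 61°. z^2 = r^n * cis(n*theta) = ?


r^2 = 4^2 = 16
n*theta = 2*61° = 122° = 122° (mod 360)
a = 16*cos(122°) = -8.4787
b = 16*sin(122°) = 13.5688

16 cis(122°) = -8.4787 + 13.5688i


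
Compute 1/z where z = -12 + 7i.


|z|^2 = 144+49 = 193
1/z = (-12 - 7i)/193

1/z = -0.0622 - 0.0363i


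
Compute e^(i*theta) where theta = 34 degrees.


cos(34°) = 0.8290
sin(34°) = 0.5592

e^(i*34°) = 0.8290 + 0.5592i


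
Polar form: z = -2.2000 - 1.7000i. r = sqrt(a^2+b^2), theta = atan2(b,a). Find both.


r = sqrt(4.84+2.89) = sqrt(7.73) = 2.7803
theta = atan2(-1.7, -2.2) = -142.3058 degrees

r = 2.7803, theta = -142.3058 degrees


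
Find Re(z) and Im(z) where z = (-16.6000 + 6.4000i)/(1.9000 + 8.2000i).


Multiply by conjugate: (-16.6000 + 6.4000i)(1.9000 - 8.2000i) / (1.9^2 + 8.2^2)
Numerator real = -16.6*1.9 + 6.4*8.2 = 20.94
Numerator imag = 6.4*1.9 - (-16.6)*8.2 = 148.28
Denominator = 70.85
Re(z) = 20.94/70.85 = 0.2956
Im(z) = 148.28/70.85 = 2.0929

Re(z) = 0.2956, Im(z) = 2.0929


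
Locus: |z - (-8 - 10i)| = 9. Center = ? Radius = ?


|z - z0| = r is a circle with center z0 and radius r.
Center = (-8, -10), radius = 9

Circle with center (-8, -10) and radius 9


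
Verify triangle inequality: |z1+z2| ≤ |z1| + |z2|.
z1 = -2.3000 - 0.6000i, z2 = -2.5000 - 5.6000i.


|z1| = sqrt((-2.3)^2 + (-0.6)^2) = sqrt(5.65) = 2.3770
|z2| = sqrt((-2.5)^2 + (-5.6)^2) = sqrt(37.61) = 6.1327
z1+z2 = -4.8000 - 6.2000i
|z1+z2| = sqrt(61.48) = 7.8409
|z1|+|z2| = 2.3770 + 6.1327 = 8.5097

|z1+z2| = 7.8409 ≤ |z1|+|z2| = 8.5097 (verified)


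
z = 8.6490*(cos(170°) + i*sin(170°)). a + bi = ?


a = 8.6490*cos(170°) = 8.6490*(-0.98481) = -8.5176
b = 8.6490*sin(170°) = 8.6490*0.17365 = 1.5019

-8.5176 + 1.5019i


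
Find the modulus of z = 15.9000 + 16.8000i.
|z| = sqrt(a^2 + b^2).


|z| = sqrt(15.9^2 + 16.8^2) = sqrt(252.81 + 282.24) = sqrt(535.05) = 23.1311

|z| = 23.1311


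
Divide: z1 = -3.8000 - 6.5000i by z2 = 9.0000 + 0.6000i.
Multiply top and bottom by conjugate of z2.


Conjugate of z2 = 9.0000 - 0.6000i
Numerator: (-3.8000 - 6.5000i)(9.0000 - 0.6000i) = -38.1000 - 56.2200i
Denominator: 9^2 + 0.6^2 = 81.36
Result = (-38.1000 - 56.2200i)/81.36

-0.4683 - 0.6910i


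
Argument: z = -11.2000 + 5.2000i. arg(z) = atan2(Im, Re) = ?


Re = -11.2, Im = 5.2
arg = atan2(5.2, -11.2) = 155.0952 degrees

arg(z) = 155.0952 degrees


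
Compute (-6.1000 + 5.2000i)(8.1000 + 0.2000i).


Real = -6.1*8.1 - 5.2*0.2 = -49.41 - 1.04 = -50.45
Imag = -6.1*0.2 + 8.1*5.2 = -1.22 + 42.12 = 40.9

-50.4500 + 40.9000i


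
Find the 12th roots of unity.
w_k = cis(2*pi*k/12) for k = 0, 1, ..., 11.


The 12th roots of unity are cis(360k/12°) for k=0..11
Angle step = 360/12 = 30°
Primitive root: cis(30°)
Primitive root = 0.8660 + 0.5000i

12 roots at angles: 0°, 30°, 60°, 90°, 120°, 150°, 180°, 210°, 240°, 270°, 300°, 330°


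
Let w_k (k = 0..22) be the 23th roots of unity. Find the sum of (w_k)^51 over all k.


The roots are w_k = w^k with w = e^(2*pi*i/23), and (w^k)^51 = (w^51)^k.
So S = 1 + u + u^2 + ... + u^(22) with u = w^51.
51 = 2*23 + 5, so 51 is not a multiple of 23: u = (w^23)^2 * w^5 = w^5 ≠ 1 (w is a primitive 23th root), while u^23 = (w^23)^51 = 1.
Geometric series: S = (1 - u^23)/(1 - u) = (1 - 1)/(1 - u) = 0

S = 0


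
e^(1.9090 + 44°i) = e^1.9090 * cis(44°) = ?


e^1.9090 = 6.7463
cos(44°) = 0.71934
sin(44°) = 0.69466
Real = 6.7463*0.71934 = 4.8529
Imag = 6.7463*0.69466 = 4.6864

4.8529 + 4.6864i


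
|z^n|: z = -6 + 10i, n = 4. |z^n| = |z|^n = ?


|z| = sqrt(36+100) = sqrt(136) = 11.6619
|z^4| = |z|^4 = (sqrt(136))^4 = 136^2 = 18496

|z^4| = 18496


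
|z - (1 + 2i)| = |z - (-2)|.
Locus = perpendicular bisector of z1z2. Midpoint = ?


Equal distances means the locus is the perpendicular bisector of z1 and z2.
Midpoint = ((1+(-2))/2, (2+0)/2) = (-0.5000, 1.0000)

Perpendicular bisector through (-0.5000, 1.0000)


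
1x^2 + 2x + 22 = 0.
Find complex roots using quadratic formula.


disc = 2^2 - 4*1*22 = 4 - 88 = -84
sqrt(|disc|) = sqrt(84) = 9.1652
Real part = -2/(2*1) = -1.0000
Imag part = 9.1652/(2*1) = 4.5826

-1.0000 ± 4.5826i


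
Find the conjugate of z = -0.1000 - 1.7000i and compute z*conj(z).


z_bar = -0.1000 + 1.7000i
z*z_bar = (-0.1)^2 + (-1.7)^2 = 0.01 + 2.89 = 2.9

z_bar = -0.1000 + 1.7000i, z*z_bar = 2.9
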